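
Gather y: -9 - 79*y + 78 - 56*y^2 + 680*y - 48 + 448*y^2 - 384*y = 392*y^2 + 217*y + 21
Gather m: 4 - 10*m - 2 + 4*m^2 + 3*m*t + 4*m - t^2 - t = 4*m^2 + m*(3*t - 6) - t^2 - t + 2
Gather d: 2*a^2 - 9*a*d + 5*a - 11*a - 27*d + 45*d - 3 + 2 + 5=2*a^2 - 6*a + d*(18 - 9*a) + 4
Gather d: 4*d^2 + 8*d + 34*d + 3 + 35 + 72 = 4*d^2 + 42*d + 110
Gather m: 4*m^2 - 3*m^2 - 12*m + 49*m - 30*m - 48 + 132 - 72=m^2 + 7*m + 12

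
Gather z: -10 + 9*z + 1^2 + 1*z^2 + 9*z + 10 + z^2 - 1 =2*z^2 + 18*z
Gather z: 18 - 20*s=18 - 20*s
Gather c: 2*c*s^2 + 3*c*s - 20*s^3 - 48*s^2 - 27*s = c*(2*s^2 + 3*s) - 20*s^3 - 48*s^2 - 27*s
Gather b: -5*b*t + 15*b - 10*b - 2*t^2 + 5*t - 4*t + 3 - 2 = b*(5 - 5*t) - 2*t^2 + t + 1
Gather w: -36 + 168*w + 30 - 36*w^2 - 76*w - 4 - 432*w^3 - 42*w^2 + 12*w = -432*w^3 - 78*w^2 + 104*w - 10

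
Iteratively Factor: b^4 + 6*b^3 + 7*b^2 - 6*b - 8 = (b + 1)*(b^3 + 5*b^2 + 2*b - 8) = (b - 1)*(b + 1)*(b^2 + 6*b + 8) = (b - 1)*(b + 1)*(b + 2)*(b + 4)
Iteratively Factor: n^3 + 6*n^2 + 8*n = (n)*(n^2 + 6*n + 8) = n*(n + 2)*(n + 4)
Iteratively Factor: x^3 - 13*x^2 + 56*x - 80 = (x - 4)*(x^2 - 9*x + 20) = (x - 5)*(x - 4)*(x - 4)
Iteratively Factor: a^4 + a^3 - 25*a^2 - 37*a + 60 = (a - 1)*(a^3 + 2*a^2 - 23*a - 60) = (a - 1)*(a + 3)*(a^2 - a - 20) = (a - 1)*(a + 3)*(a + 4)*(a - 5)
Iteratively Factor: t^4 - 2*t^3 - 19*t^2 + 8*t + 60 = (t + 2)*(t^3 - 4*t^2 - 11*t + 30) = (t - 5)*(t + 2)*(t^2 + t - 6) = (t - 5)*(t - 2)*(t + 2)*(t + 3)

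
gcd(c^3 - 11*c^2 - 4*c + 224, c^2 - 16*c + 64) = c - 8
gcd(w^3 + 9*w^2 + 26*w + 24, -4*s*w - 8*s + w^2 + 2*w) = w + 2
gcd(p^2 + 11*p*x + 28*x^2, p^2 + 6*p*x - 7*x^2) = p + 7*x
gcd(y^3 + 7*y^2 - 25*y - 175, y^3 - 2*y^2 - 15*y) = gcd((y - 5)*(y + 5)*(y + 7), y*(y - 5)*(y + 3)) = y - 5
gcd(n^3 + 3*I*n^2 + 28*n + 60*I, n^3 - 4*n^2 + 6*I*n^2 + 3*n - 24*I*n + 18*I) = n + 6*I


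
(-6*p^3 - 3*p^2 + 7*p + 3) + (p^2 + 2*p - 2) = -6*p^3 - 2*p^2 + 9*p + 1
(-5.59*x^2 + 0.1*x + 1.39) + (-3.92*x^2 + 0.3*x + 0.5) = -9.51*x^2 + 0.4*x + 1.89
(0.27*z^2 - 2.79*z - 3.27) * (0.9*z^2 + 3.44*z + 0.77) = 0.243*z^4 - 1.5822*z^3 - 12.3327*z^2 - 13.3971*z - 2.5179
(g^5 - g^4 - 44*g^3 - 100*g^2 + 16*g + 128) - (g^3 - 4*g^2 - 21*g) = g^5 - g^4 - 45*g^3 - 96*g^2 + 37*g + 128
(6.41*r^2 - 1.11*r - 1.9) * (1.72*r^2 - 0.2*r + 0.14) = 11.0252*r^4 - 3.1912*r^3 - 2.1486*r^2 + 0.2246*r - 0.266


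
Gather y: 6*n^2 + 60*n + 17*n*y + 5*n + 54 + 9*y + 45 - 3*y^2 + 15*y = 6*n^2 + 65*n - 3*y^2 + y*(17*n + 24) + 99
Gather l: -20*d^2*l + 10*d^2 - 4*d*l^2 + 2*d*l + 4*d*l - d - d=10*d^2 - 4*d*l^2 - 2*d + l*(-20*d^2 + 6*d)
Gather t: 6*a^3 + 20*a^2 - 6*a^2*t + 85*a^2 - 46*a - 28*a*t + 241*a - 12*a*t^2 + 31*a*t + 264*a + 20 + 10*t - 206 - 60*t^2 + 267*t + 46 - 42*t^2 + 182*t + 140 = 6*a^3 + 105*a^2 + 459*a + t^2*(-12*a - 102) + t*(-6*a^2 + 3*a + 459)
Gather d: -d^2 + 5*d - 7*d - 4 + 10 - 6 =-d^2 - 2*d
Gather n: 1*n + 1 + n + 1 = 2*n + 2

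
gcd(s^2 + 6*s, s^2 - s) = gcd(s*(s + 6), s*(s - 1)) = s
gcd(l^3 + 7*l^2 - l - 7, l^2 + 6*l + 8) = 1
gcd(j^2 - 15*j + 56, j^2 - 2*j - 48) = j - 8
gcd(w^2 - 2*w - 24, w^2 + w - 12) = w + 4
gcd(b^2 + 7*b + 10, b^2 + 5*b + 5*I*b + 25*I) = b + 5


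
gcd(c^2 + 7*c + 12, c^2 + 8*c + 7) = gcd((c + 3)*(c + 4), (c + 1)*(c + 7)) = 1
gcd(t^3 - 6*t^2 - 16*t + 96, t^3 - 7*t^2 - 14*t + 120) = t^2 - 2*t - 24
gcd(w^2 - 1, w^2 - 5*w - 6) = w + 1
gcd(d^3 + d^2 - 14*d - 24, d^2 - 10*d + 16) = 1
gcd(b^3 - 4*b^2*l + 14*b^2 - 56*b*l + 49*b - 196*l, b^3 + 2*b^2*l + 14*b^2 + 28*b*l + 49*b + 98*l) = b^2 + 14*b + 49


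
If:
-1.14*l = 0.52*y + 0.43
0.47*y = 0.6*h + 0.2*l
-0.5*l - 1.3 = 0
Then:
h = 4.68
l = -2.60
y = 4.87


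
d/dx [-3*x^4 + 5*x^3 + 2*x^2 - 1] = x*(-12*x^2 + 15*x + 4)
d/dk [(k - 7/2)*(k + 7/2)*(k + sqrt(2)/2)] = 3*k^2 + sqrt(2)*k - 49/4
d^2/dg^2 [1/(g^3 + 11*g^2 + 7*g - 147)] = 4*(3*g^2 + 2*g + 17)/(g^7 + 19*g^6 + 69*g^5 - 545*g^4 - 2765*g^3 + 7497*g^2 + 27783*g - 64827)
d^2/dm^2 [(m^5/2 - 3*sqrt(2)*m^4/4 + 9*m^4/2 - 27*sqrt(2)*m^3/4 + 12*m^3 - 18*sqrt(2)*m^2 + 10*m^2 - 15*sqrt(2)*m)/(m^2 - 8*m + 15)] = (6*m^7 - 110*m^6 - 3*sqrt(2)*m^6 + 72*sqrt(2)*m^5 + 606*m^5 - 711*sqrt(2)*m^4 + 666*m^4 - 10108*m^3 + 921*sqrt(2)*m^3 + 5220*m^2 + 8910*sqrt(2)*m^2 - 15525*sqrt(2)*m + 32400*m - 23400*sqrt(2) + 9000)/(2*(m^6 - 24*m^5 + 237*m^4 - 1232*m^3 + 3555*m^2 - 5400*m + 3375))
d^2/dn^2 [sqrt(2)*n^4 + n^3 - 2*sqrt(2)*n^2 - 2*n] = 12*sqrt(2)*n^2 + 6*n - 4*sqrt(2)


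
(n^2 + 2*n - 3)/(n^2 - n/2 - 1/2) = 2*(n + 3)/(2*n + 1)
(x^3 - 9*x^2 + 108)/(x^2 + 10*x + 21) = (x^2 - 12*x + 36)/(x + 7)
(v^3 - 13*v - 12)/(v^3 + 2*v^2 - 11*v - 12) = (v^2 - v - 12)/(v^2 + v - 12)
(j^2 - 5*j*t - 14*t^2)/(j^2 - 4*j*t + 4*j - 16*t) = (j^2 - 5*j*t - 14*t^2)/(j^2 - 4*j*t + 4*j - 16*t)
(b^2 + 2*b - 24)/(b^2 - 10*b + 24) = (b + 6)/(b - 6)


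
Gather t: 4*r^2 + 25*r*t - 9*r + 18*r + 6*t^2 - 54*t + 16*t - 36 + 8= 4*r^2 + 9*r + 6*t^2 + t*(25*r - 38) - 28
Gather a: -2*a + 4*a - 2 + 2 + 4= 2*a + 4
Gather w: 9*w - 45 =9*w - 45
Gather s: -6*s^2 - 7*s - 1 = -6*s^2 - 7*s - 1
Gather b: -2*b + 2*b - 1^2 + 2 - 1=0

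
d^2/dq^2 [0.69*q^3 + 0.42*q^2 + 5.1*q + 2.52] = 4.14*q + 0.84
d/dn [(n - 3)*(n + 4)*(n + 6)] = 3*n^2 + 14*n - 6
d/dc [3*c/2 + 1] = 3/2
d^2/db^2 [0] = 0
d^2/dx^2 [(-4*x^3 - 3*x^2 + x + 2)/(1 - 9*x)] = 24*(27*x^3 - 9*x^2 + x - 14)/(729*x^3 - 243*x^2 + 27*x - 1)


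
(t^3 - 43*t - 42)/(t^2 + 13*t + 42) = (t^2 - 6*t - 7)/(t + 7)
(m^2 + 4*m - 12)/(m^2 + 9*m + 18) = (m - 2)/(m + 3)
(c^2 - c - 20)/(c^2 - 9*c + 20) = (c + 4)/(c - 4)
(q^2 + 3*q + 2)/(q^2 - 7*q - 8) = (q + 2)/(q - 8)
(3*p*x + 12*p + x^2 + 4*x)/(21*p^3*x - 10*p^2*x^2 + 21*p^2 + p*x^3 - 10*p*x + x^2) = (3*p*x + 12*p + x^2 + 4*x)/(21*p^3*x - 10*p^2*x^2 + 21*p^2 + p*x^3 - 10*p*x + x^2)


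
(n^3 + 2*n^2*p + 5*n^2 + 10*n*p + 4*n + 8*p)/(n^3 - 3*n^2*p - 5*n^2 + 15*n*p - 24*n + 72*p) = (n^3 + 2*n^2*p + 5*n^2 + 10*n*p + 4*n + 8*p)/(n^3 - 3*n^2*p - 5*n^2 + 15*n*p - 24*n + 72*p)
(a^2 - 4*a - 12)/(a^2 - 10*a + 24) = (a + 2)/(a - 4)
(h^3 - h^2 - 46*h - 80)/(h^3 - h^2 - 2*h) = (-h^3 + h^2 + 46*h + 80)/(h*(-h^2 + h + 2))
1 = 1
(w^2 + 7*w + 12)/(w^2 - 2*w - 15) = (w + 4)/(w - 5)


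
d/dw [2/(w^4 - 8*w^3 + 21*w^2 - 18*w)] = 4*(-2*w^3 + 12*w^2 - 21*w + 9)/(w^2*(w^3 - 8*w^2 + 21*w - 18)^2)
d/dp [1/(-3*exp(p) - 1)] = 3*exp(p)/(3*exp(p) + 1)^2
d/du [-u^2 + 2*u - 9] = 2 - 2*u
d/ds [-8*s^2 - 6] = -16*s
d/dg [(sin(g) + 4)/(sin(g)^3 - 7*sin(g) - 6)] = (-2*sin(g)^3 - 12*sin(g)^2 + 22)*cos(g)/(-sin(g)^3 + 7*sin(g) + 6)^2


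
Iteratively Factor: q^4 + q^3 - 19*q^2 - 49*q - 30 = (q + 2)*(q^3 - q^2 - 17*q - 15) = (q - 5)*(q + 2)*(q^2 + 4*q + 3) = (q - 5)*(q + 1)*(q + 2)*(q + 3)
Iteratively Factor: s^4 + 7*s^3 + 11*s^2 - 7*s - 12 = (s + 4)*(s^3 + 3*s^2 - s - 3) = (s - 1)*(s + 4)*(s^2 + 4*s + 3) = (s - 1)*(s + 1)*(s + 4)*(s + 3)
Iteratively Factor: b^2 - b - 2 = (b + 1)*(b - 2)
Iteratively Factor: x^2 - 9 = (x - 3)*(x + 3)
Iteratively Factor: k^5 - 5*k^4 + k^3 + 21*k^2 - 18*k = (k - 3)*(k^4 - 2*k^3 - 5*k^2 + 6*k) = (k - 3)*(k - 1)*(k^3 - k^2 - 6*k) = k*(k - 3)*(k - 1)*(k^2 - k - 6) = k*(k - 3)^2*(k - 1)*(k + 2)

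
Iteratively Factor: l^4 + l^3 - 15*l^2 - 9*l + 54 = (l + 3)*(l^3 - 2*l^2 - 9*l + 18) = (l - 2)*(l + 3)*(l^2 - 9) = (l - 2)*(l + 3)^2*(l - 3)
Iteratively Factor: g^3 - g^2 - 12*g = (g + 3)*(g^2 - 4*g) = (g - 4)*(g + 3)*(g)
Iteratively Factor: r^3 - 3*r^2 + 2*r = (r - 1)*(r^2 - 2*r) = r*(r - 1)*(r - 2)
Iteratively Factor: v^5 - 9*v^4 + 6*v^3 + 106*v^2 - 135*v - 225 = (v - 5)*(v^4 - 4*v^3 - 14*v^2 + 36*v + 45) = (v - 5)*(v + 3)*(v^3 - 7*v^2 + 7*v + 15) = (v - 5)*(v - 3)*(v + 3)*(v^2 - 4*v - 5) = (v - 5)^2*(v - 3)*(v + 3)*(v + 1)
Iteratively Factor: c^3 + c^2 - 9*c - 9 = (c + 1)*(c^2 - 9) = (c - 3)*(c + 1)*(c + 3)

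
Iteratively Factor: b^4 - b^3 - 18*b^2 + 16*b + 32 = (b + 1)*(b^3 - 2*b^2 - 16*b + 32) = (b + 1)*(b + 4)*(b^2 - 6*b + 8) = (b - 4)*(b + 1)*(b + 4)*(b - 2)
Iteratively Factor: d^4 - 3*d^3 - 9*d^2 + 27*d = (d - 3)*(d^3 - 9*d) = (d - 3)^2*(d^2 + 3*d) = d*(d - 3)^2*(d + 3)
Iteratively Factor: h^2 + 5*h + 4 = (h + 4)*(h + 1)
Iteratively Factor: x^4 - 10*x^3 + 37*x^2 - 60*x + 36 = (x - 2)*(x^3 - 8*x^2 + 21*x - 18) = (x - 3)*(x - 2)*(x^2 - 5*x + 6) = (x - 3)*(x - 2)^2*(x - 3)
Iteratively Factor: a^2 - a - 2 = (a - 2)*(a + 1)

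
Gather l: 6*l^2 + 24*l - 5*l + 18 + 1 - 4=6*l^2 + 19*l + 15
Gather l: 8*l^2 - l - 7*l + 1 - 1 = 8*l^2 - 8*l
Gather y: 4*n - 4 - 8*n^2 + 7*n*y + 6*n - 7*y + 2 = -8*n^2 + 10*n + y*(7*n - 7) - 2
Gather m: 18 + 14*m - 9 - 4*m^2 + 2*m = -4*m^2 + 16*m + 9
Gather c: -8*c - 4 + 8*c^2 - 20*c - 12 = 8*c^2 - 28*c - 16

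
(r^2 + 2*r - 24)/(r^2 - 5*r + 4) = (r + 6)/(r - 1)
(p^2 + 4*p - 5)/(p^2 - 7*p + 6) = (p + 5)/(p - 6)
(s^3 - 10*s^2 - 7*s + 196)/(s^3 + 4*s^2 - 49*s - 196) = (s - 7)/(s + 7)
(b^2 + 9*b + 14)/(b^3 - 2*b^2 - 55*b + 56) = (b + 2)/(b^2 - 9*b + 8)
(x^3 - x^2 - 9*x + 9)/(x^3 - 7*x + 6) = (x - 3)/(x - 2)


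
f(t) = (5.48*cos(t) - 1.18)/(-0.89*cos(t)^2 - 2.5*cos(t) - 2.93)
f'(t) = (-1.78*sin(t)*cos(t) - 2.5*sin(t))*(5.48*cos(t) - 1.18)/(-0.89*cos(t)^2 - 2.5*cos(t) - 2.93)^2 - 5.48*sin(t)/(-0.89*cos(t)^2 - 2.5*cos(t) - 2.93) = (-4.8772*cos(t)^2 + 2.1004*cos(t) + 19.0064)*sin(t)/(0.7921*cos(t)^4 + 4.45*cos(t)^3 + 11.4654*cos(t)^2 + 14.65*cos(t) + 8.5849)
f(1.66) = 0.61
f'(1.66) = 2.54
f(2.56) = 3.94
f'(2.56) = 3.56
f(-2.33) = 3.04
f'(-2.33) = -4.16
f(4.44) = 1.14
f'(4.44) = -3.23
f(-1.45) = 0.16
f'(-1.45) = -1.81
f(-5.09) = -0.21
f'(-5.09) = 1.13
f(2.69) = 4.36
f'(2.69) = 2.93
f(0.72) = -0.55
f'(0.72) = 0.42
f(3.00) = 4.98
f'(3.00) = 0.97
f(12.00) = -0.61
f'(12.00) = -0.29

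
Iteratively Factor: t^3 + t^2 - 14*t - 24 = (t + 3)*(t^2 - 2*t - 8) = (t - 4)*(t + 3)*(t + 2)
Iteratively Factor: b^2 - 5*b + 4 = (b - 4)*(b - 1)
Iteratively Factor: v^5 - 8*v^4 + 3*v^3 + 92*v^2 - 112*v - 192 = (v - 4)*(v^4 - 4*v^3 - 13*v^2 + 40*v + 48) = (v - 4)*(v + 1)*(v^3 - 5*v^2 - 8*v + 48) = (v - 4)*(v + 1)*(v + 3)*(v^2 - 8*v + 16) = (v - 4)^2*(v + 1)*(v + 3)*(v - 4)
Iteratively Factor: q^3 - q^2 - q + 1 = (q - 1)*(q^2 - 1) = (q - 1)*(q + 1)*(q - 1)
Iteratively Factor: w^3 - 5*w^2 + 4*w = (w - 1)*(w^2 - 4*w) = w*(w - 1)*(w - 4)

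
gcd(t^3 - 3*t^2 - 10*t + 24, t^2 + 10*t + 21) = t + 3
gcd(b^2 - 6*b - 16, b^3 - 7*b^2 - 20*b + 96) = b - 8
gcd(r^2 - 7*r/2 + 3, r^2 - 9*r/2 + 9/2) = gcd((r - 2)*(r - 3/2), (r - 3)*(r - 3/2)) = r - 3/2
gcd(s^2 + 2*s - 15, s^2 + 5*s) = s + 5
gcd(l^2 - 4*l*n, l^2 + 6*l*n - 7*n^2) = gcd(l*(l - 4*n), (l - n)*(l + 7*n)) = 1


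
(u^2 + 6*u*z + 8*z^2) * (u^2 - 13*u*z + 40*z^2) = u^4 - 7*u^3*z - 30*u^2*z^2 + 136*u*z^3 + 320*z^4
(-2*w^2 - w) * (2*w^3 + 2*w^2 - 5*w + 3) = -4*w^5 - 6*w^4 + 8*w^3 - w^2 - 3*w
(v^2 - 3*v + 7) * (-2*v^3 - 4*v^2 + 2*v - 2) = -2*v^5 + 2*v^4 - 36*v^2 + 20*v - 14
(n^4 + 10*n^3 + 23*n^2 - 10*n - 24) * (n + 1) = n^5 + 11*n^4 + 33*n^3 + 13*n^2 - 34*n - 24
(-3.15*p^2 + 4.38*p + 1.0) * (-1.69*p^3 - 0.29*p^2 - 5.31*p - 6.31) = 5.3235*p^5 - 6.4887*p^4 + 13.7663*p^3 - 3.6713*p^2 - 32.9478*p - 6.31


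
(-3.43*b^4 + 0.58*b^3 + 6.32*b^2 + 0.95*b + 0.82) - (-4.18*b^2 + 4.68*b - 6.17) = -3.43*b^4 + 0.58*b^3 + 10.5*b^2 - 3.73*b + 6.99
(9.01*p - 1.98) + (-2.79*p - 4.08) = 6.22*p - 6.06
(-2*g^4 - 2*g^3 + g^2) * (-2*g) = 4*g^5 + 4*g^4 - 2*g^3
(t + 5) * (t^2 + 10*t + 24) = t^3 + 15*t^2 + 74*t + 120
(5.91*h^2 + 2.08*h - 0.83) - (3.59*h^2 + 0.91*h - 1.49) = 2.32*h^2 + 1.17*h + 0.66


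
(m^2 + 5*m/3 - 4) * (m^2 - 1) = m^4 + 5*m^3/3 - 5*m^2 - 5*m/3 + 4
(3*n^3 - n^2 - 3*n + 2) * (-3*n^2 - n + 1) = -9*n^5 + 13*n^3 - 4*n^2 - 5*n + 2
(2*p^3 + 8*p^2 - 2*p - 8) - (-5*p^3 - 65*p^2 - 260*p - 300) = 7*p^3 + 73*p^2 + 258*p + 292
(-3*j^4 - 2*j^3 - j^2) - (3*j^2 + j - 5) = -3*j^4 - 2*j^3 - 4*j^2 - j + 5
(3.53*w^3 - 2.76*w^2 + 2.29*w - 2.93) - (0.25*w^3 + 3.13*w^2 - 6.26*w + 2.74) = 3.28*w^3 - 5.89*w^2 + 8.55*w - 5.67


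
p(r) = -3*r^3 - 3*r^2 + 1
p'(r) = -9*r^2 - 6*r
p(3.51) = -165.69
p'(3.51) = -131.94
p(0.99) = -4.85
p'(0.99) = -14.76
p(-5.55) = 421.45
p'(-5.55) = -243.92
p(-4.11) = 158.60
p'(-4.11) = -127.37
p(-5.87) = 504.42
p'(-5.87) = -274.89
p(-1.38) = 3.17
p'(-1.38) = -8.86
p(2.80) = -88.38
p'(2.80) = -87.36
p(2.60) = -72.01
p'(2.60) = -76.44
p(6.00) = -755.00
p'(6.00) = -360.00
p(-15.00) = 9451.00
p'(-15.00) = -1935.00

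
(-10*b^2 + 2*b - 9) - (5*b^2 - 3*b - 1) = -15*b^2 + 5*b - 8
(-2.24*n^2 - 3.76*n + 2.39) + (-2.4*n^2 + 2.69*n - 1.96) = -4.64*n^2 - 1.07*n + 0.43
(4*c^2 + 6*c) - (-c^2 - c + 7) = 5*c^2 + 7*c - 7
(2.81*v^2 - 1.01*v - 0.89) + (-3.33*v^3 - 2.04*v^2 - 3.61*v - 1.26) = -3.33*v^3 + 0.77*v^2 - 4.62*v - 2.15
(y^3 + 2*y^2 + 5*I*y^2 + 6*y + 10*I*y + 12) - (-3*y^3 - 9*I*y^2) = 4*y^3 + 2*y^2 + 14*I*y^2 + 6*y + 10*I*y + 12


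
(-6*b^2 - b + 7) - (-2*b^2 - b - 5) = 12 - 4*b^2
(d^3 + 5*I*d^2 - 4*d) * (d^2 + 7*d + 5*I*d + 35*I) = d^5 + 7*d^4 + 10*I*d^4 - 29*d^3 + 70*I*d^3 - 203*d^2 - 20*I*d^2 - 140*I*d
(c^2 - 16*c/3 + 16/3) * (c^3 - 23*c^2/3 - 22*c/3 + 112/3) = c^5 - 13*c^4 + 350*c^3/9 + 320*c^2/9 - 2144*c/9 + 1792/9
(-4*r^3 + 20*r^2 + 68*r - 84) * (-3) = 12*r^3 - 60*r^2 - 204*r + 252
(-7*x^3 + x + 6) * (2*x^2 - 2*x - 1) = -14*x^5 + 14*x^4 + 9*x^3 + 10*x^2 - 13*x - 6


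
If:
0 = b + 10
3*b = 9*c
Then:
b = -10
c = -10/3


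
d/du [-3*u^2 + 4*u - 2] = 4 - 6*u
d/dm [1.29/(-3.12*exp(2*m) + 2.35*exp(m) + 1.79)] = (8.0496*exp(m) - 3.0315)*exp(m)/(-3.12*exp(2*m) + 2.35*exp(m) + 1.79)^2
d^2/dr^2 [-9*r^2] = -18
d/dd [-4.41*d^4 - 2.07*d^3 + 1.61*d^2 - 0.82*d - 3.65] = -17.64*d^3 - 6.21*d^2 + 3.22*d - 0.82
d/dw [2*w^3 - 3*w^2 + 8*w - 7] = 6*w^2 - 6*w + 8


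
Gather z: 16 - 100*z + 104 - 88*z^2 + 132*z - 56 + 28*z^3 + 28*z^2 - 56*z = 28*z^3 - 60*z^2 - 24*z + 64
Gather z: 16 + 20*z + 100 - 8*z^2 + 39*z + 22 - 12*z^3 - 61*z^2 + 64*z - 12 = -12*z^3 - 69*z^2 + 123*z + 126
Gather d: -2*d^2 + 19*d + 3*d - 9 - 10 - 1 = -2*d^2 + 22*d - 20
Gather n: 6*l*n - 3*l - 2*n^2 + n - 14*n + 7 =-3*l - 2*n^2 + n*(6*l - 13) + 7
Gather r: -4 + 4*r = 4*r - 4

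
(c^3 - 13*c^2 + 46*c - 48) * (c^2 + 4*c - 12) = c^5 - 9*c^4 - 18*c^3 + 292*c^2 - 744*c + 576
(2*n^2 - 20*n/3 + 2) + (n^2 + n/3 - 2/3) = 3*n^2 - 19*n/3 + 4/3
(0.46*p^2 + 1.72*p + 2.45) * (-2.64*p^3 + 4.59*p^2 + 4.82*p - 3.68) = -1.2144*p^5 - 2.4294*p^4 + 3.644*p^3 + 17.8431*p^2 + 5.4794*p - 9.016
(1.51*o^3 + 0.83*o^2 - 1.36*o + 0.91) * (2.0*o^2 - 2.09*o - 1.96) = 3.02*o^5 - 1.4959*o^4 - 7.4143*o^3 + 3.0356*o^2 + 0.7637*o - 1.7836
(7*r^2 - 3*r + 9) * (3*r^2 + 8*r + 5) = 21*r^4 + 47*r^3 + 38*r^2 + 57*r + 45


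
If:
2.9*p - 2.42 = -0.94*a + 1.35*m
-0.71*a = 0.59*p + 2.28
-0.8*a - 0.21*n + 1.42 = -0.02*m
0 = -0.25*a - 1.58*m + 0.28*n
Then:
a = -10.87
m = 10.43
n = 49.15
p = 9.21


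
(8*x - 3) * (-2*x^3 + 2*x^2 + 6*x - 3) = -16*x^4 + 22*x^3 + 42*x^2 - 42*x + 9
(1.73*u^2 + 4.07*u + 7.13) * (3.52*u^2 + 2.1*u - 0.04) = 6.0896*u^4 + 17.9594*u^3 + 33.5754*u^2 + 14.8102*u - 0.2852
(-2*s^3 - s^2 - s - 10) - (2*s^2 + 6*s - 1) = -2*s^3 - 3*s^2 - 7*s - 9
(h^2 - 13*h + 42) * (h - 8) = h^3 - 21*h^2 + 146*h - 336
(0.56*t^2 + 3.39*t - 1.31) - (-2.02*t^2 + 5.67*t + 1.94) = 2.58*t^2 - 2.28*t - 3.25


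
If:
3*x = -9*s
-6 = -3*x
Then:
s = -2/3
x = 2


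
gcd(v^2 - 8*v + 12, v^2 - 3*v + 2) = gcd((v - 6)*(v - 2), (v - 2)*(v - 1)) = v - 2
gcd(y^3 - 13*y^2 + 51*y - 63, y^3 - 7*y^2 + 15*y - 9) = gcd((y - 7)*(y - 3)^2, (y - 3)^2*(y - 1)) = y^2 - 6*y + 9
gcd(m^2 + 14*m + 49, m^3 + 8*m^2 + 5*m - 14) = m + 7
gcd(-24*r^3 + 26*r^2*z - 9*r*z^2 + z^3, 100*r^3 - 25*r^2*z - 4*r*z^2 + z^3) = -4*r + z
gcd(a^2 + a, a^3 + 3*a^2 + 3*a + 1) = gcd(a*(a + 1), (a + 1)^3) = a + 1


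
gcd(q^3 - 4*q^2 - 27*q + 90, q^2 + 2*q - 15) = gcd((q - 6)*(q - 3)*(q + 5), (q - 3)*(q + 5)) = q^2 + 2*q - 15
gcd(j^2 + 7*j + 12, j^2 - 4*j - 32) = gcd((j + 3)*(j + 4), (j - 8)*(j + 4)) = j + 4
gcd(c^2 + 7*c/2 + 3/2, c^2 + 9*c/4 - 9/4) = c + 3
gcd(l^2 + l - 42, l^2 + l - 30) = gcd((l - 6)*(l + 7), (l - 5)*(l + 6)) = 1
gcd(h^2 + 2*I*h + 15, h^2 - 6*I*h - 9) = h - 3*I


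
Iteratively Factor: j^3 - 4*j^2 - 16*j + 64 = (j - 4)*(j^2 - 16) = (j - 4)^2*(j + 4)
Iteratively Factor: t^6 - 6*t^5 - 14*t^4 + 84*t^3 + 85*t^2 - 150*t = (t + 3)*(t^5 - 9*t^4 + 13*t^3 + 45*t^2 - 50*t) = (t - 5)*(t + 3)*(t^4 - 4*t^3 - 7*t^2 + 10*t) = (t - 5)^2*(t + 3)*(t^3 + t^2 - 2*t) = t*(t - 5)^2*(t + 3)*(t^2 + t - 2) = t*(t - 5)^2*(t + 2)*(t + 3)*(t - 1)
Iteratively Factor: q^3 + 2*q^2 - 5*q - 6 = (q + 1)*(q^2 + q - 6) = (q + 1)*(q + 3)*(q - 2)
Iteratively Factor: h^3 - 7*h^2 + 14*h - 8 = (h - 1)*(h^2 - 6*h + 8) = (h - 4)*(h - 1)*(h - 2)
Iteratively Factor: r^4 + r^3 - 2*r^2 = (r - 1)*(r^3 + 2*r^2) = r*(r - 1)*(r^2 + 2*r) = r^2*(r - 1)*(r + 2)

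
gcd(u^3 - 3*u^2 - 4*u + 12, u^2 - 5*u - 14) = u + 2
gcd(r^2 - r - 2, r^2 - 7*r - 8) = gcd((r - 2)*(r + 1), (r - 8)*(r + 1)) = r + 1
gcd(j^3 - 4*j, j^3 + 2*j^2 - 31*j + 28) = 1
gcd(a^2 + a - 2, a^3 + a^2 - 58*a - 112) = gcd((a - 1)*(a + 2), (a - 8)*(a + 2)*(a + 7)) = a + 2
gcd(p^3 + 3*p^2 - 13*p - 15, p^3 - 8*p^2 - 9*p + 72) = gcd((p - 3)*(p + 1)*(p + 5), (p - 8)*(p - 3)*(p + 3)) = p - 3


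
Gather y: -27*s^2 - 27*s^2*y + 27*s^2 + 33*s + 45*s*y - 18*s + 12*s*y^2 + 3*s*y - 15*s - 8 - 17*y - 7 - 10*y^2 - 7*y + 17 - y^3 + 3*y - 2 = -y^3 + y^2*(12*s - 10) + y*(-27*s^2 + 48*s - 21)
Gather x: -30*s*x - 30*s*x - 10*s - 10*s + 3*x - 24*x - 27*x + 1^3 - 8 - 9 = -20*s + x*(-60*s - 48) - 16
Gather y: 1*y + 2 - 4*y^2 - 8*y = -4*y^2 - 7*y + 2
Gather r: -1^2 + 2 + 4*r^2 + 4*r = 4*r^2 + 4*r + 1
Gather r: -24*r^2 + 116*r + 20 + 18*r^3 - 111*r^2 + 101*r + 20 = 18*r^3 - 135*r^2 + 217*r + 40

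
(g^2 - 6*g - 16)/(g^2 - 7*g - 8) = (g + 2)/(g + 1)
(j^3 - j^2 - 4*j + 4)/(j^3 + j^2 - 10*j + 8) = (j + 2)/(j + 4)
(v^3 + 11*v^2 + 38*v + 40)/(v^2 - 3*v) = (v^3 + 11*v^2 + 38*v + 40)/(v*(v - 3))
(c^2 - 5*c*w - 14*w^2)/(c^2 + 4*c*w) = (c^2 - 5*c*w - 14*w^2)/(c*(c + 4*w))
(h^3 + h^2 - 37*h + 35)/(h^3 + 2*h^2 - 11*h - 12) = (h^3 + h^2 - 37*h + 35)/(h^3 + 2*h^2 - 11*h - 12)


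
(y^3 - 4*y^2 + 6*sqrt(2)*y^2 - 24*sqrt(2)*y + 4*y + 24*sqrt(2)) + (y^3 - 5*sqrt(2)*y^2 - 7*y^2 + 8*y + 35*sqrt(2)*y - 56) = 2*y^3 - 11*y^2 + sqrt(2)*y^2 + 12*y + 11*sqrt(2)*y - 56 + 24*sqrt(2)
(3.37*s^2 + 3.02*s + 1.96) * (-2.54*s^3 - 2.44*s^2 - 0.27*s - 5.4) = -8.5598*s^5 - 15.8936*s^4 - 13.2571*s^3 - 23.7958*s^2 - 16.8372*s - 10.584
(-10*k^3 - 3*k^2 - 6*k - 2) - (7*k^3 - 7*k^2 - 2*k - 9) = -17*k^3 + 4*k^2 - 4*k + 7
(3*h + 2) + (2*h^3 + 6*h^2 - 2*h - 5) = 2*h^3 + 6*h^2 + h - 3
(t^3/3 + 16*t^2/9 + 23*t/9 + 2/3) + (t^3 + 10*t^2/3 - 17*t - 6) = 4*t^3/3 + 46*t^2/9 - 130*t/9 - 16/3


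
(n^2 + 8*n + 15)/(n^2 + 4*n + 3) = (n + 5)/(n + 1)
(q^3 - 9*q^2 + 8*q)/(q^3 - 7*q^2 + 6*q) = (q - 8)/(q - 6)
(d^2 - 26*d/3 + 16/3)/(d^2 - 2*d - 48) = (d - 2/3)/(d + 6)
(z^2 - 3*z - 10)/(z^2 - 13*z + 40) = (z + 2)/(z - 8)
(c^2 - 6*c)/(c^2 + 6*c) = (c - 6)/(c + 6)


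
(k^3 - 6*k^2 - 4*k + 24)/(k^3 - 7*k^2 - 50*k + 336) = (k^2 - 4)/(k^2 - k - 56)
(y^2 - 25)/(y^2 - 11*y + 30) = (y + 5)/(y - 6)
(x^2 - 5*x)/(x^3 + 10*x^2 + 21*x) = (x - 5)/(x^2 + 10*x + 21)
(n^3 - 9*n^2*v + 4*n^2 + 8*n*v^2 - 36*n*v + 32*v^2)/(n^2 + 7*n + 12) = (n^2 - 9*n*v + 8*v^2)/(n + 3)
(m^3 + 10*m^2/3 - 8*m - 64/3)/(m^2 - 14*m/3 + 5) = (3*m^3 + 10*m^2 - 24*m - 64)/(3*m^2 - 14*m + 15)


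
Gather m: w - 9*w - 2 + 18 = 16 - 8*w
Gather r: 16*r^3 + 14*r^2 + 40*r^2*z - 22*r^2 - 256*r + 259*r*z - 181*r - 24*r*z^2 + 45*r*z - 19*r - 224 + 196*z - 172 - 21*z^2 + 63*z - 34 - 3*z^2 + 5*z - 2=16*r^3 + r^2*(40*z - 8) + r*(-24*z^2 + 304*z - 456) - 24*z^2 + 264*z - 432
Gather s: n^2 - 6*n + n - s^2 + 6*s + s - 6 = n^2 - 5*n - s^2 + 7*s - 6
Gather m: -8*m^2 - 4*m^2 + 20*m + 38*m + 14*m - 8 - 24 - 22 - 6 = -12*m^2 + 72*m - 60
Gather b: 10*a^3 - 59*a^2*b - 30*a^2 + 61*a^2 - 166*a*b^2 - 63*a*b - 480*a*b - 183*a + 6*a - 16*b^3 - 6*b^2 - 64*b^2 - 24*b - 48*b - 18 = 10*a^3 + 31*a^2 - 177*a - 16*b^3 + b^2*(-166*a - 70) + b*(-59*a^2 - 543*a - 72) - 18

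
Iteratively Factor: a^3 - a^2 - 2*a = (a)*(a^2 - a - 2) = a*(a + 1)*(a - 2)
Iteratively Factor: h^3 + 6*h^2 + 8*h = (h + 2)*(h^2 + 4*h) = h*(h + 2)*(h + 4)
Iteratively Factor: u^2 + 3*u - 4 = (u + 4)*(u - 1)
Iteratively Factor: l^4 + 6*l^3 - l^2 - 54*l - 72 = (l + 2)*(l^3 + 4*l^2 - 9*l - 36) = (l + 2)*(l + 4)*(l^2 - 9) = (l - 3)*(l + 2)*(l + 4)*(l + 3)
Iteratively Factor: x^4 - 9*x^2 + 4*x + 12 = (x + 3)*(x^3 - 3*x^2 + 4) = (x + 1)*(x + 3)*(x^2 - 4*x + 4) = (x - 2)*(x + 1)*(x + 3)*(x - 2)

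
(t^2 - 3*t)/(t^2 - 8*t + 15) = t/(t - 5)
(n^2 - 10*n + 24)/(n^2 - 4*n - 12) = (n - 4)/(n + 2)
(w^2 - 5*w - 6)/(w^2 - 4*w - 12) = (w + 1)/(w + 2)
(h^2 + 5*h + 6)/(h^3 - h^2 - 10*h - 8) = (h + 3)/(h^2 - 3*h - 4)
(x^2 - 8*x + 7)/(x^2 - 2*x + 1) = (x - 7)/(x - 1)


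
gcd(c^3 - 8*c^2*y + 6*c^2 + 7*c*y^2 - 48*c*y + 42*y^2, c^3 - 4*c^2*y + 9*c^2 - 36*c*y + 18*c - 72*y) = c + 6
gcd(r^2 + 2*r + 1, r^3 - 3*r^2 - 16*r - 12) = r + 1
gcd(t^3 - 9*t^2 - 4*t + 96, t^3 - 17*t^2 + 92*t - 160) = t^2 - 12*t + 32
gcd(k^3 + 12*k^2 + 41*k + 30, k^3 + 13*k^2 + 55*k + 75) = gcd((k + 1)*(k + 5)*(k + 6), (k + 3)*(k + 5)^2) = k + 5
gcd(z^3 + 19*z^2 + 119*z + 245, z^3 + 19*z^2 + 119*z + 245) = z^3 + 19*z^2 + 119*z + 245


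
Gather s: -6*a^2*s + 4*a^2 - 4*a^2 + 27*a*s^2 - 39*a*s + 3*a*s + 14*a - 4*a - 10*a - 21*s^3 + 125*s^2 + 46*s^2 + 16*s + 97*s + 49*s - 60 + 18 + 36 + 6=-21*s^3 + s^2*(27*a + 171) + s*(-6*a^2 - 36*a + 162)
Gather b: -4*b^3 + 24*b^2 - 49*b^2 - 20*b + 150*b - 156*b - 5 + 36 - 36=-4*b^3 - 25*b^2 - 26*b - 5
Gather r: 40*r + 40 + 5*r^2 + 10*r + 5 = 5*r^2 + 50*r + 45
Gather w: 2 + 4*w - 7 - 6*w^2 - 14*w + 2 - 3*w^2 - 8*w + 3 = -9*w^2 - 18*w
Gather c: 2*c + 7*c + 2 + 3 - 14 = 9*c - 9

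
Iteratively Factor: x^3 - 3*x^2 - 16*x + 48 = (x - 4)*(x^2 + x - 12) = (x - 4)*(x + 4)*(x - 3)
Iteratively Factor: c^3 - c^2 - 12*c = (c + 3)*(c^2 - 4*c) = c*(c + 3)*(c - 4)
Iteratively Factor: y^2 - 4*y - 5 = (y - 5)*(y + 1)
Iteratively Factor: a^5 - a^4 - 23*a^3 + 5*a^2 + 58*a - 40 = (a - 1)*(a^4 - 23*a^2 - 18*a + 40) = (a - 1)*(a + 2)*(a^3 - 2*a^2 - 19*a + 20) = (a - 1)*(a + 2)*(a + 4)*(a^2 - 6*a + 5) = (a - 5)*(a - 1)*(a + 2)*(a + 4)*(a - 1)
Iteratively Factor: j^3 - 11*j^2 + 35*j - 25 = (j - 5)*(j^2 - 6*j + 5) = (j - 5)*(j - 1)*(j - 5)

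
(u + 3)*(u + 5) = u^2 + 8*u + 15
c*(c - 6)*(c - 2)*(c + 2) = c^4 - 6*c^3 - 4*c^2 + 24*c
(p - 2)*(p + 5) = p^2 + 3*p - 10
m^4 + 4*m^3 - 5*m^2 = m^2*(m - 1)*(m + 5)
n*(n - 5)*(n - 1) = n^3 - 6*n^2 + 5*n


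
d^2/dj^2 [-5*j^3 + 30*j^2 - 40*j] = 60 - 30*j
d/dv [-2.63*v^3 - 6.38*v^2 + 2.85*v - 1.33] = -7.89*v^2 - 12.76*v + 2.85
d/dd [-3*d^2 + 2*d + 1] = 2 - 6*d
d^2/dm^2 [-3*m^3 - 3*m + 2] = -18*m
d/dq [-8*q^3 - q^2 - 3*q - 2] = -24*q^2 - 2*q - 3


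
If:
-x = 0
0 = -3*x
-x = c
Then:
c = 0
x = 0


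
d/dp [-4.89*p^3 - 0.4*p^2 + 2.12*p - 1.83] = -14.67*p^2 - 0.8*p + 2.12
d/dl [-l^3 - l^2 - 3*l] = -3*l^2 - 2*l - 3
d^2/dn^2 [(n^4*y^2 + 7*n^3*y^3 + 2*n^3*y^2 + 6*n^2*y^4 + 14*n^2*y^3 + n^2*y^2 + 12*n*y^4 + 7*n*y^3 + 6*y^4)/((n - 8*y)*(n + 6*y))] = 2*y^2*(-n^3 + 24*n^2*y - 192*n*y^2 - 64*y^3 - 144*y^2 - 9*y)/(-n^3 + 24*n^2*y - 192*n*y^2 + 512*y^3)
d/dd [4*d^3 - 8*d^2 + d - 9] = 12*d^2 - 16*d + 1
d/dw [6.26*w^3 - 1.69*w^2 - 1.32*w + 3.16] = 18.78*w^2 - 3.38*w - 1.32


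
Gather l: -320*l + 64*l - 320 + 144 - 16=-256*l - 192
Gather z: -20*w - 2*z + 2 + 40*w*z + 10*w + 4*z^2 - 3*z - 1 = -10*w + 4*z^2 + z*(40*w - 5) + 1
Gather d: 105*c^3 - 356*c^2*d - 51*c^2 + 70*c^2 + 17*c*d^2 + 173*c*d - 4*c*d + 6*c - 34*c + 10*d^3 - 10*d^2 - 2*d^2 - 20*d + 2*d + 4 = 105*c^3 + 19*c^2 - 28*c + 10*d^3 + d^2*(17*c - 12) + d*(-356*c^2 + 169*c - 18) + 4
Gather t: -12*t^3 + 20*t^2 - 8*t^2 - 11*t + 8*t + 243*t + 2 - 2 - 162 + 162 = -12*t^3 + 12*t^2 + 240*t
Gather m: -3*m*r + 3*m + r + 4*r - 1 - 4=m*(3 - 3*r) + 5*r - 5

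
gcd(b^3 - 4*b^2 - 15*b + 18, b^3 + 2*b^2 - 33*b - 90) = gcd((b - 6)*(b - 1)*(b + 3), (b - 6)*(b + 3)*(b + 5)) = b^2 - 3*b - 18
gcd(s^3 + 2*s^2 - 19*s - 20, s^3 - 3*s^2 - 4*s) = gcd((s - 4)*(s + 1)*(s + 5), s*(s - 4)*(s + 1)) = s^2 - 3*s - 4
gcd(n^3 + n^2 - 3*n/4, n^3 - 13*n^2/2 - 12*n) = n^2 + 3*n/2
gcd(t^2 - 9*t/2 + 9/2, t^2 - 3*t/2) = t - 3/2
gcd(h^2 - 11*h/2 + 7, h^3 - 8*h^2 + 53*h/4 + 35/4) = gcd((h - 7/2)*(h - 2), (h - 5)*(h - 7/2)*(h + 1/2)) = h - 7/2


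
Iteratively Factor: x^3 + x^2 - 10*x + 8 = (x - 1)*(x^2 + 2*x - 8) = (x - 2)*(x - 1)*(x + 4)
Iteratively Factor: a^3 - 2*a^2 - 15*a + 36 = (a + 4)*(a^2 - 6*a + 9) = (a - 3)*(a + 4)*(a - 3)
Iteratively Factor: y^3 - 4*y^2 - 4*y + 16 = (y - 2)*(y^2 - 2*y - 8) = (y - 2)*(y + 2)*(y - 4)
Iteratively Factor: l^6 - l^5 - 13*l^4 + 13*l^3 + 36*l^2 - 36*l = (l)*(l^5 - l^4 - 13*l^3 + 13*l^2 + 36*l - 36) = l*(l - 2)*(l^4 + l^3 - 11*l^2 - 9*l + 18) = l*(l - 2)*(l + 3)*(l^3 - 2*l^2 - 5*l + 6) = l*(l - 2)*(l + 2)*(l + 3)*(l^2 - 4*l + 3) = l*(l - 3)*(l - 2)*(l + 2)*(l + 3)*(l - 1)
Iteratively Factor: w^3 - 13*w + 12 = (w + 4)*(w^2 - 4*w + 3) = (w - 1)*(w + 4)*(w - 3)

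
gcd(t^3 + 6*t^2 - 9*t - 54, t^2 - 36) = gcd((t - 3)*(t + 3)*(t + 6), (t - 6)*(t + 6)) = t + 6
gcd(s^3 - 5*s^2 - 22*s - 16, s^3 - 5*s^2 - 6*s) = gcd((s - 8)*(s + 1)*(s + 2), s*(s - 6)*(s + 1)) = s + 1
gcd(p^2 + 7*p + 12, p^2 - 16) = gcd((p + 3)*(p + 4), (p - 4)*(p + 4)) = p + 4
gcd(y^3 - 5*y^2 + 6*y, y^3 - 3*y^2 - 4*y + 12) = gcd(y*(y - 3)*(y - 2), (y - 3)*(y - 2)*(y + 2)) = y^2 - 5*y + 6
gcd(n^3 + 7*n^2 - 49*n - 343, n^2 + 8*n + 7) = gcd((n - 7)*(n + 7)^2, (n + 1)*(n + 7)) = n + 7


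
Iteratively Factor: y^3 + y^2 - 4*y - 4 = (y + 1)*(y^2 - 4) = (y + 1)*(y + 2)*(y - 2)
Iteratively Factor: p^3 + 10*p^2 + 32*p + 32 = (p + 4)*(p^2 + 6*p + 8) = (p + 4)^2*(p + 2)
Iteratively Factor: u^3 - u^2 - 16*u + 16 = (u - 4)*(u^2 + 3*u - 4) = (u - 4)*(u - 1)*(u + 4)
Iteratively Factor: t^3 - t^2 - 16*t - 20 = (t + 2)*(t^2 - 3*t - 10) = (t - 5)*(t + 2)*(t + 2)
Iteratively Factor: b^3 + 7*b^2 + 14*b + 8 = (b + 1)*(b^2 + 6*b + 8) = (b + 1)*(b + 4)*(b + 2)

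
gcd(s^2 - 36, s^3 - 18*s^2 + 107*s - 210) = s - 6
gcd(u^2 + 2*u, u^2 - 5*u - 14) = u + 2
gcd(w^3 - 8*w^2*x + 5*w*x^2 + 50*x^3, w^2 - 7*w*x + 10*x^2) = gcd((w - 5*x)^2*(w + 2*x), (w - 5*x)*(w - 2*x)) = -w + 5*x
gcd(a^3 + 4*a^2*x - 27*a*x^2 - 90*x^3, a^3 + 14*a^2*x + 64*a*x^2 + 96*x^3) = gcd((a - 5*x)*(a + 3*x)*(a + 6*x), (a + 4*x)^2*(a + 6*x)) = a + 6*x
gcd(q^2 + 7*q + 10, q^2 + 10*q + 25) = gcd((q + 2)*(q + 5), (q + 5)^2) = q + 5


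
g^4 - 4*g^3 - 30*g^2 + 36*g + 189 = (g - 7)*(g - 3)*(g + 3)^2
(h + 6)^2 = h^2 + 12*h + 36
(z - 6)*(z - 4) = z^2 - 10*z + 24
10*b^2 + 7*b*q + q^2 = (2*b + q)*(5*b + q)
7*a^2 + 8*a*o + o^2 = (a + o)*(7*a + o)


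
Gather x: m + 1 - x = m - x + 1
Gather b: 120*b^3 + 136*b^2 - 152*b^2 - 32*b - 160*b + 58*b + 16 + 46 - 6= 120*b^3 - 16*b^2 - 134*b + 56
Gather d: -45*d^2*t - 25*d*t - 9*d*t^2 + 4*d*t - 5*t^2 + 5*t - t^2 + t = -45*d^2*t + d*(-9*t^2 - 21*t) - 6*t^2 + 6*t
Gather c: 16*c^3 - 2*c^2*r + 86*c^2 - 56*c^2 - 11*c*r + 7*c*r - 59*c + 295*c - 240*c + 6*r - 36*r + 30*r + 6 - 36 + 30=16*c^3 + c^2*(30 - 2*r) + c*(-4*r - 4)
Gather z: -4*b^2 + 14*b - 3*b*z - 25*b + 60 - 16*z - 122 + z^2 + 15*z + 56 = -4*b^2 - 11*b + z^2 + z*(-3*b - 1) - 6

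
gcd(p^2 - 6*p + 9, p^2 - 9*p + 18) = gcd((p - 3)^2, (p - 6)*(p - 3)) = p - 3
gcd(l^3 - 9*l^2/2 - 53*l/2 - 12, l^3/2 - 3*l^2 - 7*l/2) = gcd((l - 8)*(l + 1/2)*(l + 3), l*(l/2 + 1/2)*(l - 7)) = 1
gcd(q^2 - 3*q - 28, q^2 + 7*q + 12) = q + 4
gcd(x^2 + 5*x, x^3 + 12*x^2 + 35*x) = x^2 + 5*x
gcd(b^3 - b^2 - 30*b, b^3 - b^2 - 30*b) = b^3 - b^2 - 30*b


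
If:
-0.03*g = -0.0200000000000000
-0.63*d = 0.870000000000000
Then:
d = -1.38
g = 0.67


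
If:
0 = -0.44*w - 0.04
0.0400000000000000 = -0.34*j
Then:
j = -0.12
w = -0.09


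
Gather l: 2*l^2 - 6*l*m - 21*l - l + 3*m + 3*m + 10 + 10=2*l^2 + l*(-6*m - 22) + 6*m + 20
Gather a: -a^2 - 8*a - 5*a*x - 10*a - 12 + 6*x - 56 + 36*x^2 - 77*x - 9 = -a^2 + a*(-5*x - 18) + 36*x^2 - 71*x - 77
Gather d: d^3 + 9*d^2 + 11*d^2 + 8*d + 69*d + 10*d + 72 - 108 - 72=d^3 + 20*d^2 + 87*d - 108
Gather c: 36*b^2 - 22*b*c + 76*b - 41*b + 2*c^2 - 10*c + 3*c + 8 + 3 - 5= 36*b^2 + 35*b + 2*c^2 + c*(-22*b - 7) + 6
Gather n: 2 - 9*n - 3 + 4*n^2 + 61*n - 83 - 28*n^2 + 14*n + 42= -24*n^2 + 66*n - 42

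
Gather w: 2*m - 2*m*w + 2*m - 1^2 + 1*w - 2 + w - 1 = 4*m + w*(2 - 2*m) - 4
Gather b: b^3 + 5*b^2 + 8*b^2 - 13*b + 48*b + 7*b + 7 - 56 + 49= b^3 + 13*b^2 + 42*b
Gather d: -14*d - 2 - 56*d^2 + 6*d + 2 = -56*d^2 - 8*d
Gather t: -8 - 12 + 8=-12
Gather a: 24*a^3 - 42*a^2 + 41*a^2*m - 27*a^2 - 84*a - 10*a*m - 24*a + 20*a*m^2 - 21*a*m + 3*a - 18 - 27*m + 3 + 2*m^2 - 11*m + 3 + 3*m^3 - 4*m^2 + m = 24*a^3 + a^2*(41*m - 69) + a*(20*m^2 - 31*m - 105) + 3*m^3 - 2*m^2 - 37*m - 12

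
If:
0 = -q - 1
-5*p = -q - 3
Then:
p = 2/5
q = -1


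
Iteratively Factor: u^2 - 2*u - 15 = (u - 5)*(u + 3)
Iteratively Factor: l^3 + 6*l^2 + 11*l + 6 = (l + 2)*(l^2 + 4*l + 3) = (l + 2)*(l + 3)*(l + 1)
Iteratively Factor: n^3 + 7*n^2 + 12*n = (n)*(n^2 + 7*n + 12) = n*(n + 3)*(n + 4)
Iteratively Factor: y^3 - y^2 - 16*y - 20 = (y + 2)*(y^2 - 3*y - 10) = (y + 2)^2*(y - 5)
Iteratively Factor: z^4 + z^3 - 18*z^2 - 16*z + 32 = (z - 1)*(z^3 + 2*z^2 - 16*z - 32) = (z - 4)*(z - 1)*(z^2 + 6*z + 8) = (z - 4)*(z - 1)*(z + 4)*(z + 2)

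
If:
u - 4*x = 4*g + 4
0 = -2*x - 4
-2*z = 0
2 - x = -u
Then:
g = 0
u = -4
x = -2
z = 0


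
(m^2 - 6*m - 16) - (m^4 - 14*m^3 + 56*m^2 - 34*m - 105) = -m^4 + 14*m^3 - 55*m^2 + 28*m + 89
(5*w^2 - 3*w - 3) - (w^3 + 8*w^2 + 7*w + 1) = -w^3 - 3*w^2 - 10*w - 4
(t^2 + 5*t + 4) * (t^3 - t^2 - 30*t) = t^5 + 4*t^4 - 31*t^3 - 154*t^2 - 120*t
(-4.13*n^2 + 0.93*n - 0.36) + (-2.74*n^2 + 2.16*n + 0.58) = -6.87*n^2 + 3.09*n + 0.22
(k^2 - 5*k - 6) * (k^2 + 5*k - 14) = k^4 - 45*k^2 + 40*k + 84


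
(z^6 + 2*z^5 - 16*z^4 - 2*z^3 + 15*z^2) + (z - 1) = z^6 + 2*z^5 - 16*z^4 - 2*z^3 + 15*z^2 + z - 1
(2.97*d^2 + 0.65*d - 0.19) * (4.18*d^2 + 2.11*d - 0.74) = 12.4146*d^4 + 8.9837*d^3 - 1.6205*d^2 - 0.8819*d + 0.1406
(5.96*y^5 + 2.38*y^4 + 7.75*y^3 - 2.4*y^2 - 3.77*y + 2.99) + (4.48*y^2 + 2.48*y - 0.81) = 5.96*y^5 + 2.38*y^4 + 7.75*y^3 + 2.08*y^2 - 1.29*y + 2.18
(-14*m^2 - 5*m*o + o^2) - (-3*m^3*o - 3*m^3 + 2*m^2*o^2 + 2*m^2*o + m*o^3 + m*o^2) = 3*m^3*o + 3*m^3 - 2*m^2*o^2 - 2*m^2*o - 14*m^2 - m*o^3 - m*o^2 - 5*m*o + o^2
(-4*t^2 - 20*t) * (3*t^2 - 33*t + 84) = -12*t^4 + 72*t^3 + 324*t^2 - 1680*t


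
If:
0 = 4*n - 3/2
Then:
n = 3/8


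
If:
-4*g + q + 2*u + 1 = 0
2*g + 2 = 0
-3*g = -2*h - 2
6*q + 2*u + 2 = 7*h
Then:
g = -1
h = -5/2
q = -29/10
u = -21/20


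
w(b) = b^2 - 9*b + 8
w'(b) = 2*b - 9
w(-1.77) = 27.06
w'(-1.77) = -12.54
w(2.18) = -6.87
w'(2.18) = -4.64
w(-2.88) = 42.21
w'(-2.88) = -14.76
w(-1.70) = 26.19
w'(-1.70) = -12.40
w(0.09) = 7.20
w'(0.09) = -8.82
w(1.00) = 0.00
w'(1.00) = -7.00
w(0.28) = 5.56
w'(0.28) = -8.44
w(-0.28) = 10.60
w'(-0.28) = -9.56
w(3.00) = -10.00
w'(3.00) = -3.00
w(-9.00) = 170.00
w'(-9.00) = -27.00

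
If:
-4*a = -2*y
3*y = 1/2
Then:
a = 1/12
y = 1/6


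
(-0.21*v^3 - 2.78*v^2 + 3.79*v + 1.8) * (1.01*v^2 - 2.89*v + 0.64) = -0.2121*v^5 - 2.2009*v^4 + 11.7277*v^3 - 10.9143*v^2 - 2.7764*v + 1.152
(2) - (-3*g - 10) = 3*g + 12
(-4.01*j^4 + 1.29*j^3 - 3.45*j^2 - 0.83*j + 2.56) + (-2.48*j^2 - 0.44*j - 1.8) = -4.01*j^4 + 1.29*j^3 - 5.93*j^2 - 1.27*j + 0.76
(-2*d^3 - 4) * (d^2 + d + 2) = -2*d^5 - 2*d^4 - 4*d^3 - 4*d^2 - 4*d - 8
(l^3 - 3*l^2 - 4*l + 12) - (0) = l^3 - 3*l^2 - 4*l + 12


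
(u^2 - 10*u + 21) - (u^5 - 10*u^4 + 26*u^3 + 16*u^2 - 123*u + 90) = -u^5 + 10*u^4 - 26*u^3 - 15*u^2 + 113*u - 69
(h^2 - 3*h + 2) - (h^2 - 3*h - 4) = 6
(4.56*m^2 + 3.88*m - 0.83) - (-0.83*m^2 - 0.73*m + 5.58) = 5.39*m^2 + 4.61*m - 6.41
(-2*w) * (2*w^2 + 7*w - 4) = -4*w^3 - 14*w^2 + 8*w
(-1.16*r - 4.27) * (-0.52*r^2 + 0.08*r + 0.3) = 0.6032*r^3 + 2.1276*r^2 - 0.6896*r - 1.281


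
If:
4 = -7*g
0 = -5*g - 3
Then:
No Solution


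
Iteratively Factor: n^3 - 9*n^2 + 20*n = (n - 5)*(n^2 - 4*n) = n*(n - 5)*(n - 4)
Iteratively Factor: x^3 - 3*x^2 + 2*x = (x - 2)*(x^2 - x) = (x - 2)*(x - 1)*(x)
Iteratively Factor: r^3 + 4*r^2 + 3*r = (r)*(r^2 + 4*r + 3) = r*(r + 3)*(r + 1)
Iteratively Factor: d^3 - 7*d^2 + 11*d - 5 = (d - 1)*(d^2 - 6*d + 5) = (d - 1)^2*(d - 5)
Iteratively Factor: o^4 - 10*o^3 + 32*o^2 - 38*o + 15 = (o - 1)*(o^3 - 9*o^2 + 23*o - 15) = (o - 1)^2*(o^2 - 8*o + 15) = (o - 3)*(o - 1)^2*(o - 5)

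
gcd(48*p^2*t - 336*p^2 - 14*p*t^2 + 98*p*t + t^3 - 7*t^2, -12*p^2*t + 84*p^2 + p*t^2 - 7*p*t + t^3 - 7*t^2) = t - 7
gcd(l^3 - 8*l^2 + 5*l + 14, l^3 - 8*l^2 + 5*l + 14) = l^3 - 8*l^2 + 5*l + 14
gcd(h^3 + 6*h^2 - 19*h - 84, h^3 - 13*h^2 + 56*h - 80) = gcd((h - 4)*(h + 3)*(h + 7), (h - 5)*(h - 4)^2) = h - 4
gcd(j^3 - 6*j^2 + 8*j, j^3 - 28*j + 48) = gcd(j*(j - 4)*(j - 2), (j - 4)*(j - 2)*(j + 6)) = j^2 - 6*j + 8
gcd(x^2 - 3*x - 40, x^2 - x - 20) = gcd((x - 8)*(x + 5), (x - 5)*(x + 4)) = 1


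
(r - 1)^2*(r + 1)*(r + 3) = r^4 + 2*r^3 - 4*r^2 - 2*r + 3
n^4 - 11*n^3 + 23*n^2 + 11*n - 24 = (n - 8)*(n - 3)*(n - 1)*(n + 1)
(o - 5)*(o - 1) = o^2 - 6*o + 5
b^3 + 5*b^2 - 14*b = b*(b - 2)*(b + 7)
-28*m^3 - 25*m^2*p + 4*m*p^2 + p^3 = (-4*m + p)*(m + p)*(7*m + p)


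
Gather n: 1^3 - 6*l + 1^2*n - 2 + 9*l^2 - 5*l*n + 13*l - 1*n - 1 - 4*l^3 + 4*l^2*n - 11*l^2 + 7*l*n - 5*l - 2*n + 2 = -4*l^3 - 2*l^2 + 2*l + n*(4*l^2 + 2*l - 2)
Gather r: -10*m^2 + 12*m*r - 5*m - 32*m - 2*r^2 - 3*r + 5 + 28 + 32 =-10*m^2 - 37*m - 2*r^2 + r*(12*m - 3) + 65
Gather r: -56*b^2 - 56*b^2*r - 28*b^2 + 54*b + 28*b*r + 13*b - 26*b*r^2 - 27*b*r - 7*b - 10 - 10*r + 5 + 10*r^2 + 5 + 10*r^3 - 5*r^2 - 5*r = -84*b^2 + 60*b + 10*r^3 + r^2*(5 - 26*b) + r*(-56*b^2 + b - 15)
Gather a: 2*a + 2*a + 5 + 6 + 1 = 4*a + 12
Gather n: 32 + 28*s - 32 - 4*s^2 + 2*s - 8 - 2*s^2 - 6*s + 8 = -6*s^2 + 24*s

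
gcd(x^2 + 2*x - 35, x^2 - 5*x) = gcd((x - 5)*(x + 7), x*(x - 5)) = x - 5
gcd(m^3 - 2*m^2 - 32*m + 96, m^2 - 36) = m + 6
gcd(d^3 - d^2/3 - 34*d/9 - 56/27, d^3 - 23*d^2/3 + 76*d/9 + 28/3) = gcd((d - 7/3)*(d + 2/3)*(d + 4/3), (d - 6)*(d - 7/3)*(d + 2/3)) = d^2 - 5*d/3 - 14/9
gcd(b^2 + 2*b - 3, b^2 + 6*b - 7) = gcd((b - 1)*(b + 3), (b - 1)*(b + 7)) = b - 1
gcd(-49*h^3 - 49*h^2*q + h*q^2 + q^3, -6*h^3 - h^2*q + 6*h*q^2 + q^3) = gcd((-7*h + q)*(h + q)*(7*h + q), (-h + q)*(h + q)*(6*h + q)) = h + q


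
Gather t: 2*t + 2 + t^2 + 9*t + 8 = t^2 + 11*t + 10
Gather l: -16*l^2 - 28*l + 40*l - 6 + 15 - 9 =-16*l^2 + 12*l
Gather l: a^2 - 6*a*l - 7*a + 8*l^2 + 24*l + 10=a^2 - 7*a + 8*l^2 + l*(24 - 6*a) + 10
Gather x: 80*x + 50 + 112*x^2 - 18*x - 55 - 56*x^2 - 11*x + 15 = 56*x^2 + 51*x + 10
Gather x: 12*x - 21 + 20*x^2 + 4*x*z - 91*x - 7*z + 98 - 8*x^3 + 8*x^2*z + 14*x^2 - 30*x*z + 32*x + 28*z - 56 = -8*x^3 + x^2*(8*z + 34) + x*(-26*z - 47) + 21*z + 21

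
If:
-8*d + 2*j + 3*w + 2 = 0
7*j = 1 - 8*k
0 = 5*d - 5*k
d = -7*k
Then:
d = 0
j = 1/7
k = 0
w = -16/21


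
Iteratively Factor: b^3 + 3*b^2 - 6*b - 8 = (b + 1)*(b^2 + 2*b - 8) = (b + 1)*(b + 4)*(b - 2)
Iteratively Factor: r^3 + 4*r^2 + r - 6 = (r - 1)*(r^2 + 5*r + 6) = (r - 1)*(r + 2)*(r + 3)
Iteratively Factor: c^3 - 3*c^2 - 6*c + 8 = (c - 1)*(c^2 - 2*c - 8) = (c - 4)*(c - 1)*(c + 2)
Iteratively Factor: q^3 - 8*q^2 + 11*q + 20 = (q + 1)*(q^2 - 9*q + 20) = (q - 4)*(q + 1)*(q - 5)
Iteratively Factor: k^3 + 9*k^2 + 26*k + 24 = (k + 4)*(k^2 + 5*k + 6) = (k + 2)*(k + 4)*(k + 3)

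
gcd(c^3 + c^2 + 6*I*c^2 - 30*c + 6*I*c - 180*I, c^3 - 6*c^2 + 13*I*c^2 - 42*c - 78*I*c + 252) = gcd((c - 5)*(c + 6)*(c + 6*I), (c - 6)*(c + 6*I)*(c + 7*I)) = c + 6*I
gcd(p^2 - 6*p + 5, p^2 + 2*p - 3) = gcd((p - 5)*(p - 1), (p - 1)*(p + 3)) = p - 1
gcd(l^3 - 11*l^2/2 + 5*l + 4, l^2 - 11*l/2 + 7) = l - 2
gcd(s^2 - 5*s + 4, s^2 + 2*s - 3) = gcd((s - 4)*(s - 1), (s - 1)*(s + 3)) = s - 1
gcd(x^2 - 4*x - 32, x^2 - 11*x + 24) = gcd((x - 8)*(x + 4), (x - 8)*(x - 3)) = x - 8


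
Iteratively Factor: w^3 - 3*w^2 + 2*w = (w - 2)*(w^2 - w) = (w - 2)*(w - 1)*(w)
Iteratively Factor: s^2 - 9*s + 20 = (s - 4)*(s - 5)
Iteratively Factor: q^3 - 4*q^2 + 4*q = (q)*(q^2 - 4*q + 4) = q*(q - 2)*(q - 2)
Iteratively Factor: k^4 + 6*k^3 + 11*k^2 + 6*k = (k)*(k^3 + 6*k^2 + 11*k + 6) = k*(k + 2)*(k^2 + 4*k + 3) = k*(k + 1)*(k + 2)*(k + 3)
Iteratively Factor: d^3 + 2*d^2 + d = (d)*(d^2 + 2*d + 1) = d*(d + 1)*(d + 1)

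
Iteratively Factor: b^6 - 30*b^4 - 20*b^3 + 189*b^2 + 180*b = (b + 4)*(b^5 - 4*b^4 - 14*b^3 + 36*b^2 + 45*b) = (b - 3)*(b + 4)*(b^4 - b^3 - 17*b^2 - 15*b) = b*(b - 3)*(b + 4)*(b^3 - b^2 - 17*b - 15) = b*(b - 3)*(b + 3)*(b + 4)*(b^2 - 4*b - 5) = b*(b - 5)*(b - 3)*(b + 3)*(b + 4)*(b + 1)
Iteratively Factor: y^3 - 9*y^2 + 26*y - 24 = (y - 2)*(y^2 - 7*y + 12) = (y - 3)*(y - 2)*(y - 4)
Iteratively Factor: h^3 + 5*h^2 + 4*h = (h + 4)*(h^2 + h) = h*(h + 4)*(h + 1)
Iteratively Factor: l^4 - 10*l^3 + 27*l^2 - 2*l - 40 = (l - 4)*(l^3 - 6*l^2 + 3*l + 10) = (l - 5)*(l - 4)*(l^2 - l - 2) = (l - 5)*(l - 4)*(l + 1)*(l - 2)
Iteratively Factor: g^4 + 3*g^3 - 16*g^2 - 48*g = (g + 4)*(g^3 - g^2 - 12*g) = (g - 4)*(g + 4)*(g^2 + 3*g) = g*(g - 4)*(g + 4)*(g + 3)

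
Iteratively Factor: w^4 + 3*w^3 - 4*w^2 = (w - 1)*(w^3 + 4*w^2) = (w - 1)*(w + 4)*(w^2) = w*(w - 1)*(w + 4)*(w)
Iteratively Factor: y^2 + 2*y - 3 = (y + 3)*(y - 1)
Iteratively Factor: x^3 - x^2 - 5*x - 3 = (x + 1)*(x^2 - 2*x - 3) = (x - 3)*(x + 1)*(x + 1)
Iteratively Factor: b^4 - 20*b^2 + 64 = (b + 4)*(b^3 - 4*b^2 - 4*b + 16) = (b - 2)*(b + 4)*(b^2 - 2*b - 8) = (b - 4)*(b - 2)*(b + 4)*(b + 2)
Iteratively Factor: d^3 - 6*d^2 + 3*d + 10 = (d - 5)*(d^2 - d - 2) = (d - 5)*(d + 1)*(d - 2)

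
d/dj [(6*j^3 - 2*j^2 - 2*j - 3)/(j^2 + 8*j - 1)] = 2*(3*j^4 + 48*j^3 - 16*j^2 + 5*j + 13)/(j^4 + 16*j^3 + 62*j^2 - 16*j + 1)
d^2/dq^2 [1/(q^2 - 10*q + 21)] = 2*(-q^2 + 10*q + 4*(q - 5)^2 - 21)/(q^2 - 10*q + 21)^3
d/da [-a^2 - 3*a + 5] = -2*a - 3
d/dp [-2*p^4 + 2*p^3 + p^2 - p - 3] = -8*p^3 + 6*p^2 + 2*p - 1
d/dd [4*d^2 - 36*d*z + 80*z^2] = 8*d - 36*z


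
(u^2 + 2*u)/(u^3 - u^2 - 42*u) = (u + 2)/(u^2 - u - 42)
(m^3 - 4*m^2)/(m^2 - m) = m*(m - 4)/(m - 1)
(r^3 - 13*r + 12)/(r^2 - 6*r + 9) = (r^2 + 3*r - 4)/(r - 3)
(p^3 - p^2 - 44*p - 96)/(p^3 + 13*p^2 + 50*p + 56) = (p^2 - 5*p - 24)/(p^2 + 9*p + 14)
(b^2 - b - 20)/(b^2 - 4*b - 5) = (b + 4)/(b + 1)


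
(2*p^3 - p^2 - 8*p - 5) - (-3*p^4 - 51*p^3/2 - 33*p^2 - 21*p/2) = 3*p^4 + 55*p^3/2 + 32*p^2 + 5*p/2 - 5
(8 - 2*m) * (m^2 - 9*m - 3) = -2*m^3 + 26*m^2 - 66*m - 24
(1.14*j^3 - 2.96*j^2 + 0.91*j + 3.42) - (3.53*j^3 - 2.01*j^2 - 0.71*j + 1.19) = -2.39*j^3 - 0.95*j^2 + 1.62*j + 2.23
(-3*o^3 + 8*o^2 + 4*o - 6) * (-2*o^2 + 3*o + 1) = 6*o^5 - 25*o^4 + 13*o^3 + 32*o^2 - 14*o - 6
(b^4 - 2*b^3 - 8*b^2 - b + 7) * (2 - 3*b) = -3*b^5 + 8*b^4 + 20*b^3 - 13*b^2 - 23*b + 14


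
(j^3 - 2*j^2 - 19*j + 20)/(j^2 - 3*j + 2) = (j^2 - j - 20)/(j - 2)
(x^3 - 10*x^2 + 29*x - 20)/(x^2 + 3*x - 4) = (x^2 - 9*x + 20)/(x + 4)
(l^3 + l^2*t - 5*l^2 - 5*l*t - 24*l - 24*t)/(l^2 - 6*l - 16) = (l^2 + l*t + 3*l + 3*t)/(l + 2)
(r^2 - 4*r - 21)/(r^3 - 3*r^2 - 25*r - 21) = 1/(r + 1)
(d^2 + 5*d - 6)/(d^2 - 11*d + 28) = (d^2 + 5*d - 6)/(d^2 - 11*d + 28)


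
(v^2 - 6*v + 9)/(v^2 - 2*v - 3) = (v - 3)/(v + 1)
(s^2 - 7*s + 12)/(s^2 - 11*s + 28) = (s - 3)/(s - 7)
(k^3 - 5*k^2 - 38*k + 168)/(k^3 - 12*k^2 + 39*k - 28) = (k + 6)/(k - 1)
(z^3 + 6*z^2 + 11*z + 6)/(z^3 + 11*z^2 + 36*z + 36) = (z + 1)/(z + 6)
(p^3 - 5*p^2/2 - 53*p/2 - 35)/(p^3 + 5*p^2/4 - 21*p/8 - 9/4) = 4*(2*p^2 - 9*p - 35)/(8*p^2 - 6*p - 9)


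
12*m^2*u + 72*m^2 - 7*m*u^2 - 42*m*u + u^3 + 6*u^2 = (-4*m + u)*(-3*m + u)*(u + 6)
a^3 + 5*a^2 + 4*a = a*(a + 1)*(a + 4)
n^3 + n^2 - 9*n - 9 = (n - 3)*(n + 1)*(n + 3)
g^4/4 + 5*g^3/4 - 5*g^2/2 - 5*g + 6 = (g/4 + 1/2)*(g - 2)*(g - 1)*(g + 6)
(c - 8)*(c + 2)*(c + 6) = c^3 - 52*c - 96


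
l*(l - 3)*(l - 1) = l^3 - 4*l^2 + 3*l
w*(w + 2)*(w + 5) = w^3 + 7*w^2 + 10*w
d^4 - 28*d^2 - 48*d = d*(d - 6)*(d + 2)*(d + 4)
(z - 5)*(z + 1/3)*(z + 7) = z^3 + 7*z^2/3 - 103*z/3 - 35/3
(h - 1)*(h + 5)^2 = h^3 + 9*h^2 + 15*h - 25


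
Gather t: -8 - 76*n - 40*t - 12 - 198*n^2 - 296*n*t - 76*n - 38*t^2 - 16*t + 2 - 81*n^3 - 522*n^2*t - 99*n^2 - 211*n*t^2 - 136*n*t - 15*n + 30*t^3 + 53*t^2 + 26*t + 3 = -81*n^3 - 297*n^2 - 167*n + 30*t^3 + t^2*(15 - 211*n) + t*(-522*n^2 - 432*n - 30) - 15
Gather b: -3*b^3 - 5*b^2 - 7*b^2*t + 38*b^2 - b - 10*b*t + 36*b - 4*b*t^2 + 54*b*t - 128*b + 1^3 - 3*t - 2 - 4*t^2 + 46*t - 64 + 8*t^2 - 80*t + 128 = -3*b^3 + b^2*(33 - 7*t) + b*(-4*t^2 + 44*t - 93) + 4*t^2 - 37*t + 63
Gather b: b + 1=b + 1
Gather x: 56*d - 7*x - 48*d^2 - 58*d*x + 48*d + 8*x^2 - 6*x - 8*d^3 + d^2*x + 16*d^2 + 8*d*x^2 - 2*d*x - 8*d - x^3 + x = -8*d^3 - 32*d^2 + 96*d - x^3 + x^2*(8*d + 8) + x*(d^2 - 60*d - 12)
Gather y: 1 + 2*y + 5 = 2*y + 6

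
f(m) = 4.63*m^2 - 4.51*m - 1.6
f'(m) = 9.26*m - 4.51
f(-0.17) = -0.70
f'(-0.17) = -6.08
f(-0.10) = -1.10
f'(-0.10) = -5.44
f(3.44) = 37.68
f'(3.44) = 27.34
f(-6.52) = 224.63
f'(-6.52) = -64.89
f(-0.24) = -0.25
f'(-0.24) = -6.73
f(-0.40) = 0.94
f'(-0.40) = -8.21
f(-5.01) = 137.21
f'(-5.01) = -50.90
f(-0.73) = 4.16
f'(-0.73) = -11.27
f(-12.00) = 719.24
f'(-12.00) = -115.63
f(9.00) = 332.84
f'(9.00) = 78.83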